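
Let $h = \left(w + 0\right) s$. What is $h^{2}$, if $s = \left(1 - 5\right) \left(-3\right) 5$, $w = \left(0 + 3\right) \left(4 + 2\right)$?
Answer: $1166400$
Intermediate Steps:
$w = 18$ ($w = 3 \cdot 6 = 18$)
$s = 60$ ($s = \left(-4\right) \left(-3\right) 5 = 12 \cdot 5 = 60$)
$h = 1080$ ($h = \left(18 + 0\right) 60 = 18 \cdot 60 = 1080$)
$h^{2} = 1080^{2} = 1166400$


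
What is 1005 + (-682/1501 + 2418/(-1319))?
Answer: 1985189119/1979819 ≈ 1002.7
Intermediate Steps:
1005 + (-682/1501 + 2418/(-1319)) = 1005 + (-682*1/1501 + 2418*(-1/1319)) = 1005 + (-682/1501 - 2418/1319) = 1005 - 4528976/1979819 = 1985189119/1979819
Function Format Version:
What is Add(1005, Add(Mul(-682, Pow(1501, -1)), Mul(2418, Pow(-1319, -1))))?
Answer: Rational(1985189119, 1979819) ≈ 1002.7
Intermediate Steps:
Add(1005, Add(Mul(-682, Pow(1501, -1)), Mul(2418, Pow(-1319, -1)))) = Add(1005, Add(Mul(-682, Rational(1, 1501)), Mul(2418, Rational(-1, 1319)))) = Add(1005, Add(Rational(-682, 1501), Rational(-2418, 1319))) = Add(1005, Rational(-4528976, 1979819)) = Rational(1985189119, 1979819)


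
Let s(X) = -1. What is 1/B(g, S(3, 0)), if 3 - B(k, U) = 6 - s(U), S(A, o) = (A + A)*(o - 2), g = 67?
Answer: -1/4 ≈ -0.25000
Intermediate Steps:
S(A, o) = 2*A*(-2 + o) (S(A, o) = (2*A)*(-2 + o) = 2*A*(-2 + o))
B(k, U) = -4 (B(k, U) = 3 - (6 - 1*(-1)) = 3 - (6 + 1) = 3 - 1*7 = 3 - 7 = -4)
1/B(g, S(3, 0)) = 1/(-4) = -1/4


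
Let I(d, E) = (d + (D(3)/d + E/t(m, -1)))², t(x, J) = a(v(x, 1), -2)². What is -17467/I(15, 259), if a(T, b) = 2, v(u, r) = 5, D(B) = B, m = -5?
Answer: -6986800/2556801 ≈ -2.7326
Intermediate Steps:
t(x, J) = 4 (t(x, J) = 2² = 4)
I(d, E) = (d + 3/d + E/4)² (I(d, E) = (d + (3/d + E/4))² = (d + 3/d + E/4)²)
-17467/I(15, 259) = -17467*3600/(12 + 4*15² + 259*15)² = -17467*3600/(12 + 4*225 + 3885)² = -17467*3600/(12 + 900 + 3885)² = -17467/((1/16)*(1/225)*4797²) = -17467/((1/16)*(1/225)*23011209) = -17467/2556801/400 = -17467*400/2556801 = -6986800/2556801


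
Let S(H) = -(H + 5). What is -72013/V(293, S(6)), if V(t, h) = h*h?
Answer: -72013/121 ≈ -595.15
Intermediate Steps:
S(H) = -5 - H (S(H) = -(5 + H) = -5 - H)
V(t, h) = h²
-72013/V(293, S(6)) = -72013/(-5 - 1*6)² = -72013/(-5 - 6)² = -72013/((-11)²) = -72013/121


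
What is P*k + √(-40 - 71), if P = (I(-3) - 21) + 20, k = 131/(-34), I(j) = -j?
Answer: -131/17 + I*√111 ≈ -7.7059 + 10.536*I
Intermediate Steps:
k = -131/34 (k = 131*(-1/34) = -131/34 ≈ -3.8529)
P = 2 (P = (-1*(-3) - 21) + 20 = (3 - 21) + 20 = -18 + 20 = 2)
P*k + √(-40 - 71) = 2*(-131/34) + √(-40 - 71) = -131/17 + √(-111) = -131/17 + I*√111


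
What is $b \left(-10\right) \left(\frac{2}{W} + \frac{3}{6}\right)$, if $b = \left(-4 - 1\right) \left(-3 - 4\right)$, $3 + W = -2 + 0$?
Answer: $-35$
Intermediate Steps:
$W = -5$ ($W = -3 + \left(-2 + 0\right) = -3 - 2 = -5$)
$b = 35$ ($b = \left(-5\right) \left(-7\right) = 35$)
$b \left(-10\right) \left(\frac{2}{W} + \frac{3}{6}\right) = 35 \left(-10\right) \left(\frac{2}{-5} + \frac{3}{6}\right) = - 350 \left(2 \left(- \frac{1}{5}\right) + 3 \cdot \frac{1}{6}\right) = - 350 \left(- \frac{2}{5} + \frac{1}{2}\right) = \left(-350\right) \frac{1}{10} = -35$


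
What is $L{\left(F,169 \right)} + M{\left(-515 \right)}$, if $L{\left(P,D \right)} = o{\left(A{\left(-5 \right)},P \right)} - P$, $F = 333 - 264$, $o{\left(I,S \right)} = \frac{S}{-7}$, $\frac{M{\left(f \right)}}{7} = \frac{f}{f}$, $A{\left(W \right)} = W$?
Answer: $- \frac{503}{7} \approx -71.857$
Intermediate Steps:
$M{\left(f \right)} = 7$ ($M{\left(f \right)} = 7 \frac{f}{f} = 7 \cdot 1 = 7$)
$o{\left(I,S \right)} = - \frac{S}{7}$ ($o{\left(I,S \right)} = S \left(- \frac{1}{7}\right) = - \frac{S}{7}$)
$F = 69$ ($F = 333 - 264 = 69$)
$L{\left(P,D \right)} = - \frac{8 P}{7}$ ($L{\left(P,D \right)} = - \frac{P}{7} - P = - \frac{8 P}{7}$)
$L{\left(F,169 \right)} + M{\left(-515 \right)} = \left(- \frac{8}{7}\right) 69 + 7 = - \frac{552}{7} + 7 = - \frac{503}{7}$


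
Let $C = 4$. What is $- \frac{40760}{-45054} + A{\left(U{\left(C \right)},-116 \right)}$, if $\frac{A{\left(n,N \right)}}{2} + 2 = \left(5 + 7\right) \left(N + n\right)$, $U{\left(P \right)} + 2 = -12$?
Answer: $- \frac{70353968}{22527} \approx -3123.1$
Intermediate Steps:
$U{\left(P \right)} = -14$ ($U{\left(P \right)} = -2 - 12 = -14$)
$A{\left(n,N \right)} = -4 + 24 N + 24 n$ ($A{\left(n,N \right)} = -4 + 2 \left(5 + 7\right) \left(N + n\right) = -4 + 2 \cdot 12 \left(N + n\right) = -4 + 2 \left(12 N + 12 n\right) = -4 + \left(24 N + 24 n\right) = -4 + 24 N + 24 n$)
$- \frac{40760}{-45054} + A{\left(U{\left(C \right)},-116 \right)} = - \frac{40760}{-45054} + \left(-4 + 24 \left(-116\right) + 24 \left(-14\right)\right) = \left(-40760\right) \left(- \frac{1}{45054}\right) - 3124 = \frac{20380}{22527} - 3124 = - \frac{70353968}{22527}$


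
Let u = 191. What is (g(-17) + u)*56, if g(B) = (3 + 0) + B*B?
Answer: 27048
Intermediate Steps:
g(B) = 3 + B²
(g(-17) + u)*56 = ((3 + (-17)²) + 191)*56 = ((3 + 289) + 191)*56 = (292 + 191)*56 = 483*56 = 27048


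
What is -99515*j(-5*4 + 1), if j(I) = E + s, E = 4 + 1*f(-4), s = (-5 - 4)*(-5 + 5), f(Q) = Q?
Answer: 0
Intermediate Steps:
s = 0 (s = -9*0 = 0)
E = 0 (E = 4 + 1*(-4) = 4 - 4 = 0)
j(I) = 0 (j(I) = 0 + 0 = 0)
-99515*j(-5*4 + 1) = -99515*0 = 0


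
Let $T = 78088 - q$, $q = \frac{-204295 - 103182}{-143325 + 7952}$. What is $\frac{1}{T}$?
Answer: $\frac{135373}{10570699347} \approx 1.2806 \cdot 10^{-5}$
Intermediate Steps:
$q = \frac{307477}{135373}$ ($q = - \frac{307477}{-135373} = \left(-307477\right) \left(- \frac{1}{135373}\right) = \frac{307477}{135373} \approx 2.2713$)
$T = \frac{10570699347}{135373}$ ($T = 78088 - \frac{307477}{135373} = \frac{10570699347}{135373} \approx 78086.0$)
$\frac{1}{T} = \frac{1}{\frac{10570699347}{135373}} = \frac{135373}{10570699347}$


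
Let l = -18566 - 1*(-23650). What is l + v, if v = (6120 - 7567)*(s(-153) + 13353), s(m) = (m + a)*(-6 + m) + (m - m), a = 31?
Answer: -47385613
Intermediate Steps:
l = 5084 (l = -18566 + 23650 = 5084)
s(m) = (-6 + m)*(31 + m) (s(m) = (m + 31)*(-6 + m) + (m - m) = (31 + m)*(-6 + m) + 0 = (-6 + m)*(31 + m) + 0 = (-6 + m)*(31 + m))
v = -47390697 (v = (6120 - 7567)*((-186 + (-153)² + 25*(-153)) + 13353) = -1447*((-186 + 23409 - 3825) + 13353) = -1447*(19398 + 13353) = -1447*32751 = -47390697)
l + v = 5084 - 47390697 = -47385613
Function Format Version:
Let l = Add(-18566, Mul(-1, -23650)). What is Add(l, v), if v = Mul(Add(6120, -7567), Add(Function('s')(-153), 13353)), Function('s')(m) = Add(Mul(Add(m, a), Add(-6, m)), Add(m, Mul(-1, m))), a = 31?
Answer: -47385613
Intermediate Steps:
l = 5084 (l = Add(-18566, 23650) = 5084)
Function('s')(m) = Mul(Add(-6, m), Add(31, m)) (Function('s')(m) = Add(Mul(Add(m, 31), Add(-6, m)), Add(m, Mul(-1, m))) = Add(Mul(Add(31, m), Add(-6, m)), 0) = Add(Mul(Add(-6, m), Add(31, m)), 0) = Mul(Add(-6, m), Add(31, m)))
v = -47390697 (v = Mul(Add(6120, -7567), Add(Add(-186, Pow(-153, 2), Mul(25, -153)), 13353)) = Mul(-1447, Add(Add(-186, 23409, -3825), 13353)) = Mul(-1447, Add(19398, 13353)) = Mul(-1447, 32751) = -47390697)
Add(l, v) = Add(5084, -47390697) = -47385613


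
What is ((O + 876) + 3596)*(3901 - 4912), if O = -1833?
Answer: -2668029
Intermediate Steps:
((O + 876) + 3596)*(3901 - 4912) = ((-1833 + 876) + 3596)*(3901 - 4912) = (-957 + 3596)*(-1011) = 2639*(-1011) = -2668029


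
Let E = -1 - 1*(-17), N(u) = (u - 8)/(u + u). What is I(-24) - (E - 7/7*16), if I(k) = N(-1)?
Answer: 9/2 ≈ 4.5000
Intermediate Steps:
N(u) = (-8 + u)/(2*u) (N(u) = (-8 + u)/((2*u)) = (-8 + u)*(1/(2*u)) = (-8 + u)/(2*u))
E = 16 (E = -1 + 17 = 16)
I(k) = 9/2 (I(k) = (½)*(-8 - 1)/(-1) = (½)*(-1)*(-9) = 9/2)
I(-24) - (E - 7/7*16) = 9/2 - (16 - 7/7*16) = 9/2 - (16 - 7*⅐*16) = 9/2 - (16 - 1*16) = 9/2 - (16 - 16) = 9/2 - 1*0 = 9/2 + 0 = 9/2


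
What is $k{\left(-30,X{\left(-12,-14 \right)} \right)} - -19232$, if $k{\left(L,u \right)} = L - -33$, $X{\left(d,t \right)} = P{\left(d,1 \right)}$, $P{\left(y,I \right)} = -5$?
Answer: $19235$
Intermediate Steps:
$X{\left(d,t \right)} = -5$
$k{\left(L,u \right)} = 33 + L$ ($k{\left(L,u \right)} = L + 33 = 33 + L$)
$k{\left(-30,X{\left(-12,-14 \right)} \right)} - -19232 = \left(33 - 30\right) - -19232 = 3 + 19232 = 19235$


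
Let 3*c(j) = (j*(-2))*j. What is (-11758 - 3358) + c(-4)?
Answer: -45380/3 ≈ -15127.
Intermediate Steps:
c(j) = -2*j²/3 (c(j) = ((j*(-2))*j)/3 = ((-2*j)*j)/3 = (-2*j²)/3 = -2*j²/3)
(-11758 - 3358) + c(-4) = (-11758 - 3358) - ⅔*(-4)² = -15116 - ⅔*16 = -15116 - 32/3 = -45380/3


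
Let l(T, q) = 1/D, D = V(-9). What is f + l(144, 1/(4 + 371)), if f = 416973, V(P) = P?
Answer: 3752756/9 ≈ 4.1697e+5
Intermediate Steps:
D = -9
l(T, q) = -⅑ (l(T, q) = 1/(-9) = -⅑)
f + l(144, 1/(4 + 371)) = 416973 - ⅑ = 3752756/9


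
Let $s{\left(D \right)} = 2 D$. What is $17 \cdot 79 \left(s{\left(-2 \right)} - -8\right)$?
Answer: $5372$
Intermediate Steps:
$17 \cdot 79 \left(s{\left(-2 \right)} - -8\right) = 17 \cdot 79 \left(2 \left(-2\right) - -8\right) = 1343 \left(-4 + 8\right) = 1343 \cdot 4 = 5372$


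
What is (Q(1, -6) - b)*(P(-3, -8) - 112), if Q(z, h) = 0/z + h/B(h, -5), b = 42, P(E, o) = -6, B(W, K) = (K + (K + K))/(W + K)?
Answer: 27376/5 ≈ 5475.2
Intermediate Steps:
B(W, K) = 3*K/(K + W) (B(W, K) = (K + 2*K)/(K + W) = (3*K)/(K + W) = 3*K/(K + W))
Q(z, h) = h*(⅓ - h/15) (Q(z, h) = 0/z + h/((3*(-5)/(-5 + h))) = 0 + h/((-15/(-5 + h))) = 0 + h*(⅓ - h/15) = h*(⅓ - h/15))
(Q(1, -6) - b)*(P(-3, -8) - 112) = ((1/15)*(-6)*(5 - 1*(-6)) - 1*42)*(-6 - 112) = ((1/15)*(-6)*(5 + 6) - 42)*(-118) = ((1/15)*(-6)*11 - 42)*(-118) = (-22/5 - 42)*(-118) = -232/5*(-118) = 27376/5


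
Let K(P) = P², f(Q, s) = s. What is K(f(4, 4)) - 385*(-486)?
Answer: 187126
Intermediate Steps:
K(f(4, 4)) - 385*(-486) = 4² - 385*(-486) = 16 + 187110 = 187126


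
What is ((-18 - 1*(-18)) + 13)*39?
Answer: 507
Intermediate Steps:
((-18 - 1*(-18)) + 13)*39 = ((-18 + 18) + 13)*39 = (0 + 13)*39 = 13*39 = 507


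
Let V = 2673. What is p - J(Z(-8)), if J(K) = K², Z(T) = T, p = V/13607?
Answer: -78925/1237 ≈ -63.804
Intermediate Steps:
p = 243/1237 (p = 2673/13607 = 2673*(1/13607) = 243/1237 ≈ 0.19644)
p - J(Z(-8)) = 243/1237 - 1*(-8)² = 243/1237 - 1*64 = 243/1237 - 64 = -78925/1237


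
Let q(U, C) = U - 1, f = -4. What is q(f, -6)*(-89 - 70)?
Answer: 795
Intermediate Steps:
q(U, C) = -1 + U
q(f, -6)*(-89 - 70) = (-1 - 4)*(-89 - 70) = -5*(-159) = 795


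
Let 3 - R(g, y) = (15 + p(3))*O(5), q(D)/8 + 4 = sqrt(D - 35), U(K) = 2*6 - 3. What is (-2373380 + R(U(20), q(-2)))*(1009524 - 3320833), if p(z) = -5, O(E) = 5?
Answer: 5485723185943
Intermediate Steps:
U(K) = 9 (U(K) = 12 - 3 = 9)
q(D) = -32 + 8*sqrt(-35 + D) (q(D) = -32 + 8*sqrt(D - 35) = -32 + 8*sqrt(-35 + D))
R(g, y) = -47 (R(g, y) = 3 - (15 - 5)*5 = 3 - 10*5 = 3 - 1*50 = 3 - 50 = -47)
(-2373380 + R(U(20), q(-2)))*(1009524 - 3320833) = (-2373380 - 47)*(1009524 - 3320833) = -2373427*(-2311309) = 5485723185943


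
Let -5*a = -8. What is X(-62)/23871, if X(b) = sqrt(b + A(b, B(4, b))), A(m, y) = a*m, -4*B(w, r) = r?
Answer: I*sqrt(4030)/119355 ≈ 0.00053188*I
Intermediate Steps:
a = 8/5 (a = -1/5*(-8) = 8/5 ≈ 1.6000)
B(w, r) = -r/4
A(m, y) = 8*m/5
X(b) = sqrt(65)*sqrt(b)/5 (X(b) = sqrt(b + 8*b/5) = sqrt(13*b/5) = sqrt(65)*sqrt(b)/5)
X(-62)/23871 = (sqrt(65)*sqrt(-62)/5)/23871 = (sqrt(65)*(I*sqrt(62))/5)*(1/23871) = (I*sqrt(4030)/5)*(1/23871) = I*sqrt(4030)/119355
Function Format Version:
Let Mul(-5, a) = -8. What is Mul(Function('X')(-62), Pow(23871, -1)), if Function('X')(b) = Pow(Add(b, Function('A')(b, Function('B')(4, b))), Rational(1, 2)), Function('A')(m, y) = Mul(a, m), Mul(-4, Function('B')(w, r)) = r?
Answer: Mul(Rational(1, 119355), I, Pow(4030, Rational(1, 2))) ≈ Mul(0.00053188, I)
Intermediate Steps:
a = Rational(8, 5) (a = Mul(Rational(-1, 5), -8) = Rational(8, 5) ≈ 1.6000)
Function('B')(w, r) = Mul(Rational(-1, 4), r)
Function('A')(m, y) = Mul(Rational(8, 5), m)
Function('X')(b) = Mul(Rational(1, 5), Pow(65, Rational(1, 2)), Pow(b, Rational(1, 2))) (Function('X')(b) = Pow(Add(b, Mul(Rational(8, 5), b)), Rational(1, 2)) = Pow(Mul(Rational(13, 5), b), Rational(1, 2)) = Mul(Rational(1, 5), Pow(65, Rational(1, 2)), Pow(b, Rational(1, 2))))
Mul(Function('X')(-62), Pow(23871, -1)) = Mul(Mul(Rational(1, 5), Pow(65, Rational(1, 2)), Pow(-62, Rational(1, 2))), Pow(23871, -1)) = Mul(Mul(Rational(1, 5), Pow(65, Rational(1, 2)), Mul(I, Pow(62, Rational(1, 2)))), Rational(1, 23871)) = Mul(Mul(Rational(1, 5), I, Pow(4030, Rational(1, 2))), Rational(1, 23871)) = Mul(Rational(1, 119355), I, Pow(4030, Rational(1, 2)))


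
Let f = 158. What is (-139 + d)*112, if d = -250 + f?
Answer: -25872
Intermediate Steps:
d = -92 (d = -250 + 158 = -92)
(-139 + d)*112 = (-139 - 92)*112 = -231*112 = -25872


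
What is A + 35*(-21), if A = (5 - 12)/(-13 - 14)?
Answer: -19838/27 ≈ -734.74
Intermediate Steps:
A = 7/27 (A = -7/(-27) = -7*(-1/27) = 7/27 ≈ 0.25926)
A + 35*(-21) = 7/27 + 35*(-21) = 7/27 - 735 = -19838/27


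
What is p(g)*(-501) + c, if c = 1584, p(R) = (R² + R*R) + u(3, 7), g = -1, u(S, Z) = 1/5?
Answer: 2409/5 ≈ 481.80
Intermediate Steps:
u(S, Z) = ⅕
p(R) = ⅕ + 2*R² (p(R) = (R² + R*R) + ⅕ = (R² + R²) + ⅕ = 2*R² + ⅕ = ⅕ + 2*R²)
p(g)*(-501) + c = (⅕ + 2*(-1)²)*(-501) + 1584 = (⅕ + 2*1)*(-501) + 1584 = (⅕ + 2)*(-501) + 1584 = (11/5)*(-501) + 1584 = -5511/5 + 1584 = 2409/5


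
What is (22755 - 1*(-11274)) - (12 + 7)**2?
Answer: 33668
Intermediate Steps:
(22755 - 1*(-11274)) - (12 + 7)**2 = (22755 + 11274) - 1*19**2 = 34029 - 1*361 = 34029 - 361 = 33668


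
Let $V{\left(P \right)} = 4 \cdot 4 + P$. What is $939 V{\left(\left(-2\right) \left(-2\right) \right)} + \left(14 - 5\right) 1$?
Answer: $18789$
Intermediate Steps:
$V{\left(P \right)} = 16 + P$
$939 V{\left(\left(-2\right) \left(-2\right) \right)} + \left(14 - 5\right) 1 = 939 \left(16 - -4\right) + \left(14 - 5\right) 1 = 939 \left(16 + 4\right) + 9 \cdot 1 = 939 \cdot 20 + 9 = 18780 + 9 = 18789$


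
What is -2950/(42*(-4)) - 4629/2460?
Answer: 67493/4305 ≈ 15.678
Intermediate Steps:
-2950/(42*(-4)) - 4629/2460 = -2950/(-168) - 4629*1/2460 = -2950*(-1/168) - 1543/820 = 1475/84 - 1543/820 = 67493/4305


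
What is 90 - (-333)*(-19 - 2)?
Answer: -6903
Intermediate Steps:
90 - (-333)*(-19 - 2) = 90 - (-333)*(-21) = 90 - 111*63 = 90 - 6993 = -6903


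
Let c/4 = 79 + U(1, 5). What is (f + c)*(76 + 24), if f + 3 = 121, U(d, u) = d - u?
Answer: 41800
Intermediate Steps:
f = 118 (f = -3 + 121 = 118)
c = 300 (c = 4*(79 + (1 - 1*5)) = 4*(79 + (1 - 5)) = 4*(79 - 4) = 4*75 = 300)
(f + c)*(76 + 24) = (118 + 300)*(76 + 24) = 418*100 = 41800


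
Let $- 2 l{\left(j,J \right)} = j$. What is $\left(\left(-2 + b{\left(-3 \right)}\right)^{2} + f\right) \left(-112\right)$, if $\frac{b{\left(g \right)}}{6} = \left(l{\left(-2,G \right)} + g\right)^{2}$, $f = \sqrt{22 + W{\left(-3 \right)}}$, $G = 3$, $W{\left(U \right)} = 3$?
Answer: $-54768$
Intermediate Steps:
$l{\left(j,J \right)} = - \frac{j}{2}$
$f = 5$ ($f = \sqrt{22 + 3} = \sqrt{25} = 5$)
$b{\left(g \right)} = 6 \left(1 + g\right)^{2}$ ($b{\left(g \right)} = 6 \left(\left(- \frac{1}{2}\right) \left(-2\right) + g\right)^{2} = 6 \left(1 + g\right)^{2}$)
$\left(\left(-2 + b{\left(-3 \right)}\right)^{2} + f\right) \left(-112\right) = \left(\left(-2 + 6 \left(1 - 3\right)^{2}\right)^{2} + 5\right) \left(-112\right) = \left(\left(-2 + 6 \left(-2\right)^{2}\right)^{2} + 5\right) \left(-112\right) = \left(\left(-2 + 6 \cdot 4\right)^{2} + 5\right) \left(-112\right) = \left(\left(-2 + 24\right)^{2} + 5\right) \left(-112\right) = \left(22^{2} + 5\right) \left(-112\right) = \left(484 + 5\right) \left(-112\right) = 489 \left(-112\right) = -54768$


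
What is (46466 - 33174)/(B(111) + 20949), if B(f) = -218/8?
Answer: 53168/83687 ≈ 0.63532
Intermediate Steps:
B(f) = -109/4 (B(f) = -218*⅛ = -109/4)
(46466 - 33174)/(B(111) + 20949) = (46466 - 33174)/(-109/4 + 20949) = 13292/(83687/4) = 13292*(4/83687) = 53168/83687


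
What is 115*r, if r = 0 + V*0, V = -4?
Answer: 0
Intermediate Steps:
r = 0 (r = 0 - 4*0 = 0 + 0 = 0)
115*r = 115*0 = 0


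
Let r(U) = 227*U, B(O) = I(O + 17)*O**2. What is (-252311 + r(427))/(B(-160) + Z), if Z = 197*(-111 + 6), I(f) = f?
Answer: 155382/3681485 ≈ 0.042206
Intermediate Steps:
B(O) = O**2*(17 + O) (B(O) = (O + 17)*O**2 = (17 + O)*O**2 = O**2*(17 + O))
Z = -20685 (Z = 197*(-105) = -20685)
(-252311 + r(427))/(B(-160) + Z) = (-252311 + 227*427)/((-160)**2*(17 - 160) - 20685) = (-252311 + 96929)/(25600*(-143) - 20685) = -155382/(-3660800 - 20685) = -155382/(-3681485) = -155382*(-1/3681485) = 155382/3681485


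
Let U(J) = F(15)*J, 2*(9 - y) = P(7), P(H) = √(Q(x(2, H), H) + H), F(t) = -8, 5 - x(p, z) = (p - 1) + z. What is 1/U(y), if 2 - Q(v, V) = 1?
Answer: -9/632 - √2/632 ≈ -0.016478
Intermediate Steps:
x(p, z) = 6 - p - z (x(p, z) = 5 - ((p - 1) + z) = 5 - ((-1 + p) + z) = 5 - (-1 + p + z) = 5 + (1 - p - z) = 6 - p - z)
Q(v, V) = 1 (Q(v, V) = 2 - 1*1 = 2 - 1 = 1)
P(H) = √(1 + H)
y = 9 - √2 (y = 9 - √(1 + 7)/2 = 9 - √2 ≈ 7.5858)
U(J) = -8*J
1/U(y) = 1/(-8*(9 - √2)) = 1/(-72 + 8*√2)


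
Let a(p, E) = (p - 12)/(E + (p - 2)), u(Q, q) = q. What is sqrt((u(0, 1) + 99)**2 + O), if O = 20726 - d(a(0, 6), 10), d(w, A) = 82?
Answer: 2*sqrt(7661) ≈ 175.05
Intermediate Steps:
a(p, E) = (-12 + p)/(-2 + E + p) (a(p, E) = (-12 + p)/(E + (-2 + p)) = (-12 + p)/(-2 + E + p))
O = 20644 (O = 20726 - 1*82 = 20726 - 82 = 20644)
sqrt((u(0, 1) + 99)**2 + O) = sqrt((1 + 99)**2 + 20644) = sqrt(100**2 + 20644) = sqrt(10000 + 20644) = sqrt(30644) = 2*sqrt(7661)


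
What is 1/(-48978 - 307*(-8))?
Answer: -1/46522 ≈ -2.1495e-5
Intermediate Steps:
1/(-48978 - 307*(-8)) = 1/(-48978 + 2456) = 1/(-46522) = -1/46522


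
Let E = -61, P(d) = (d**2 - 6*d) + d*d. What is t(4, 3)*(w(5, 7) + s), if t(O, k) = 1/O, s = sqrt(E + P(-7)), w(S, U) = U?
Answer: 7/4 + sqrt(79)/4 ≈ 3.9720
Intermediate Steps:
P(d) = -6*d + 2*d**2 (P(d) = (d**2 - 6*d) + d**2 = -6*d + 2*d**2)
s = sqrt(79) (s = sqrt(-61 + 2*(-7)*(-3 - 7)) = sqrt(-61 + 2*(-7)*(-10)) = sqrt(-61 + 140) = sqrt(79) ≈ 8.8882)
t(4, 3)*(w(5, 7) + s) = (7 + sqrt(79))/4 = 7/4 + sqrt(79)/4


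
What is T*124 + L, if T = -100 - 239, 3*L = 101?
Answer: -126007/3 ≈ -42002.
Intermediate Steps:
L = 101/3 (L = (⅓)*101 = 101/3 ≈ 33.667)
T = -339
T*124 + L = -339*124 + 101/3 = -42036 + 101/3 = -126007/3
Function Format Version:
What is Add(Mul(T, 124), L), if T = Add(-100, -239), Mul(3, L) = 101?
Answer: Rational(-126007, 3) ≈ -42002.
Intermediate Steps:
L = Rational(101, 3) (L = Mul(Rational(1, 3), 101) = Rational(101, 3) ≈ 33.667)
T = -339
Add(Mul(T, 124), L) = Add(Mul(-339, 124), Rational(101, 3)) = Add(-42036, Rational(101, 3)) = Rational(-126007, 3)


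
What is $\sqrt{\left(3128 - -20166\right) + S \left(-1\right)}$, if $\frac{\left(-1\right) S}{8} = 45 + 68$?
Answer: $\sqrt{24198} \approx 155.56$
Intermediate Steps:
$S = -904$ ($S = - 8 \left(45 + 68\right) = \left(-8\right) 113 = -904$)
$\sqrt{\left(3128 - -20166\right) + S \left(-1\right)} = \sqrt{\left(3128 - -20166\right) - -904} = \sqrt{\left(3128 + 20166\right) + 904} = \sqrt{23294 + 904} = \sqrt{24198}$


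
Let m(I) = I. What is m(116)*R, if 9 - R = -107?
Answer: 13456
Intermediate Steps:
R = 116 (R = 9 - 1*(-107) = 9 + 107 = 116)
m(116)*R = 116*116 = 13456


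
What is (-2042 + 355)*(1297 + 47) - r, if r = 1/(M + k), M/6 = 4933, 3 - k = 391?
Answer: -66228650881/29210 ≈ -2.2673e+6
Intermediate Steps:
k = -388 (k = 3 - 1*391 = 3 - 391 = -388)
M = 29598 (M = 6*4933 = 29598)
r = 1/29210 (r = 1/(29598 - 388) = 1/29210 ≈ 3.4235e-5)
(-2042 + 355)*(1297 + 47) - r = (-2042 + 355)*(1297 + 47) - 1*1/29210 = -1687*1344 - 1/29210 = -2267328 - 1/29210 = -66228650881/29210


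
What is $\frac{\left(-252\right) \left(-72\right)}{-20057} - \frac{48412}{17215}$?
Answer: $- \frac{1283348444}{345281255} \approx -3.7168$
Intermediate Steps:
$\frac{\left(-252\right) \left(-72\right)}{-20057} - \frac{48412}{17215} = 18144 \left(- \frac{1}{20057}\right) - \frac{48412}{17215} = - \frac{18144}{20057} - \frac{48412}{17215} = - \frac{1283348444}{345281255}$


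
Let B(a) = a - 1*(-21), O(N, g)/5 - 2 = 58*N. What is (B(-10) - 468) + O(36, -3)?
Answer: 9993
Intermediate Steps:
O(N, g) = 10 + 290*N (O(N, g) = 10 + 5*(58*N) = 10 + 290*N)
B(a) = 21 + a (B(a) = a + 21 = 21 + a)
(B(-10) - 468) + O(36, -3) = ((21 - 10) - 468) + (10 + 290*36) = (11 - 468) + (10 + 10440) = -457 + 10450 = 9993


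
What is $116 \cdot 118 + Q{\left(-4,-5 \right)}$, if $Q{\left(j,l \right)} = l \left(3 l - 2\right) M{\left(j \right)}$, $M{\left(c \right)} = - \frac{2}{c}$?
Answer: $\frac{27461}{2} \approx 13731.0$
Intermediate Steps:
$Q{\left(j,l \right)} = - \frac{2 l \left(-2 + 3 l\right)}{j}$ ($Q{\left(j,l \right)} = l \left(3 l - 2\right) \left(- \frac{2}{j}\right) = l \left(-2 + 3 l\right) \left(- \frac{2}{j}\right) = - \frac{2 l \left(-2 + 3 l\right)}{j}$)
$116 \cdot 118 + Q{\left(-4,-5 \right)} = 116 \cdot 118 + 2 \left(-5\right) \frac{1}{-4} \left(2 - -15\right) = 13688 + 2 \left(-5\right) \left(- \frac{1}{4}\right) \left(2 + 15\right) = 13688 + 2 \left(-5\right) \left(- \frac{1}{4}\right) 17 = 13688 + \frac{85}{2} = \frac{27461}{2}$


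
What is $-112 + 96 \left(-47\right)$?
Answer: $-4624$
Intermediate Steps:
$-112 + 96 \left(-47\right) = -112 - 4512 = -4624$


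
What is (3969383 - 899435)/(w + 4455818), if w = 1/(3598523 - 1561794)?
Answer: 893236017156/1296470534189 ≈ 0.68898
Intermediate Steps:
w = 1/2036729 ≈ 4.9098e-7
(3969383 - 899435)/(w + 4455818) = (3969383 - 899435)/(1/2036729 + 4455818) = 3069948/(9075293739323/2036729) = 3069948*(2036729/9075293739323) = 893236017156/1296470534189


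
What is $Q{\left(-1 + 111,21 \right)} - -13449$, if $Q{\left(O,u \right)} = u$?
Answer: $13470$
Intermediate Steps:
$Q{\left(-1 + 111,21 \right)} - -13449 = 21 - -13449 = 21 + \left(-3732 + 17181\right) = 21 + 13449 = 13470$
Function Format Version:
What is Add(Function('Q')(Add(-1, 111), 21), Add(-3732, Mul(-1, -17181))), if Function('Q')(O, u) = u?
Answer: 13470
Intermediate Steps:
Add(Function('Q')(Add(-1, 111), 21), Add(-3732, Mul(-1, -17181))) = Add(21, Add(-3732, Mul(-1, -17181))) = Add(21, Add(-3732, 17181)) = Add(21, 13449) = 13470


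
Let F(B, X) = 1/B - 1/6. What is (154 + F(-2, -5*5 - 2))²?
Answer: 211600/9 ≈ 23511.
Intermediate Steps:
F(B, X) = -⅙ + 1/B (F(B, X) = 1/B - 1*⅙ = 1/B - ⅙ = -⅙ + 1/B)
(154 + F(-2, -5*5 - 2))² = (154 + (⅙)*(6 - 1*(-2))/(-2))² = (154 + (⅙)*(-½)*(6 + 2))² = (154 + (⅙)*(-½)*8)² = (154 - ⅔)² = (460/3)² = 211600/9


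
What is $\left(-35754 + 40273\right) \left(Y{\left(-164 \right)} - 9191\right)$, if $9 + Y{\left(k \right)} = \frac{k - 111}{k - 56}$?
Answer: $- \frac{166276605}{4} \approx -4.1569 \cdot 10^{7}$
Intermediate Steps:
$Y{\left(k \right)} = -9 + \frac{-111 + k}{-56 + k}$ ($Y{\left(k \right)} = -9 + \frac{k - 111}{k - 56} = -9 + \frac{-111 + k}{-56 + k}$)
$\left(-35754 + 40273\right) \left(Y{\left(-164 \right)} - 9191\right) = \left(-35754 + 40273\right) \left(\frac{393 - -1312}{-56 - 164} - 9191\right) = 4519 \left(\frac{393 + 1312}{-220} - 9191\right) = 4519 \left(\left(- \frac{1}{220}\right) 1705 - 9191\right) = 4519 \left(- \frac{31}{4} - 9191\right) = 4519 \left(- \frac{36795}{4}\right) = - \frac{166276605}{4}$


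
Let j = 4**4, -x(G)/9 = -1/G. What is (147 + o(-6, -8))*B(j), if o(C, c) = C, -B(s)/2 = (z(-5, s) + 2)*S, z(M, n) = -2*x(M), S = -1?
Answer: 7896/5 ≈ 1579.2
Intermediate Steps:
x(G) = 9/G (x(G) = -(-9)/G = 9/G)
j = 256
z(M, n) = -18/M
B(s) = 56/5 (B(s) = -2*(-18/(-5) + 2)*(-1) = -2*(-18*(-1/5) + 2)*(-1) = -2*(18/5 + 2)*(-1) = -56*(-1)/5 = -2*(-28/5) = 56/5)
(147 + o(-6, -8))*B(j) = (147 - 6)*(56/5) = 141*(56/5) = 7896/5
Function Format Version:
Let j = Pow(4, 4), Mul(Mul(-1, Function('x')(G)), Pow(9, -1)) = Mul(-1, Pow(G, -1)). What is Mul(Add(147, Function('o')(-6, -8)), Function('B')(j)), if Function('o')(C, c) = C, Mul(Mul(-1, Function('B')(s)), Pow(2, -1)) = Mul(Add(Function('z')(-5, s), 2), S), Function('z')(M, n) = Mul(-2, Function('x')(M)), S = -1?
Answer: Rational(7896, 5) ≈ 1579.2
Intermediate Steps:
Function('x')(G) = Mul(9, Pow(G, -1)) (Function('x')(G) = Mul(-9, Mul(-1, Pow(G, -1))) = Mul(9, Pow(G, -1)))
j = 256
Function('z')(M, n) = Mul(-18, Pow(M, -1)) (Function('z')(M, n) = Mul(-2, Mul(9, Pow(M, -1))) = Mul(-18, Pow(M, -1)))
Function('B')(s) = Rational(56, 5) (Function('B')(s) = Mul(-2, Mul(Add(Mul(-18, Pow(-5, -1)), 2), -1)) = Mul(-2, Mul(Add(Mul(-18, Rational(-1, 5)), 2), -1)) = Mul(-2, Mul(Add(Rational(18, 5), 2), -1)) = Mul(-2, Mul(Rational(28, 5), -1)) = Mul(-2, Rational(-28, 5)) = Rational(56, 5))
Mul(Add(147, Function('o')(-6, -8)), Function('B')(j)) = Mul(Add(147, -6), Rational(56, 5)) = Mul(141, Rational(56, 5)) = Rational(7896, 5)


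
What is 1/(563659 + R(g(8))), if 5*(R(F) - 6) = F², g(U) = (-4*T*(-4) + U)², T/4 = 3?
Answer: 1/320563665 ≈ 3.1195e-9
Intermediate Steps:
T = 12 (T = 4*3 = 12)
g(U) = (192 + U)² (g(U) = (-4*12*(-4) + U)² = (-48*(-4) + U)² = (192 + U)²)
R(F) = 6 + F²/5
1/(563659 + R(g(8))) = 1/(563659 + (6 + ((192 + 8)²)²/5)) = 1/(563659 + (6 + (200²)²/5)) = 1/(563659 + (6 + (⅕)*40000²)) = 1/(563659 + (6 + (⅕)*1600000000)) = 1/(563659 + (6 + 320000000)) = 1/(563659 + 320000006) = 1/320563665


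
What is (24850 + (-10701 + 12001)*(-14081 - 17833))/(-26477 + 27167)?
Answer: -4146335/69 ≈ -60092.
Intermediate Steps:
(24850 + (-10701 + 12001)*(-14081 - 17833))/(-26477 + 27167) = (24850 + 1300*(-31914))/690 = (24850 - 41488200)*(1/690) = -41463350*1/690 = -4146335/69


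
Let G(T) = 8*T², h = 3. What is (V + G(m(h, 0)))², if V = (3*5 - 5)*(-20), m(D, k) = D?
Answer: 16384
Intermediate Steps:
V = -200 (V = (15 - 5)*(-20) = 10*(-20) = -200)
(V + G(m(h, 0)))² = (-200 + 8*3²)² = (-200 + 8*9)² = (-200 + 72)² = (-128)² = 16384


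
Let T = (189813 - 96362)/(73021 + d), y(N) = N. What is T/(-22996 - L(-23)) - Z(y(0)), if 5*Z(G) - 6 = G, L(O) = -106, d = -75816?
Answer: -76679609/63977550 ≈ -1.1985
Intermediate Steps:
Z(G) = 6/5 + G/5
T = -93451/2795 (T = (189813 - 96362)/(73021 - 75816) = 93451/(-2795) = 93451*(-1/2795) = -93451/2795 ≈ -33.435)
T/(-22996 - L(-23)) - Z(y(0)) = -93451/(2795*(-22996 - 1*(-106))) - (6/5 + (1/5)*0) = -93451/(2795*(-22996 + 106)) - (6/5 + 0) = -93451/2795/(-22890) - 1*6/5 = -93451/2795*(-1/22890) - 6/5 = 93451/63977550 - 6/5 = -76679609/63977550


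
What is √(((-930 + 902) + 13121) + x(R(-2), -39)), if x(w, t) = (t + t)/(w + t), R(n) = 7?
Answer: √209527/4 ≈ 114.44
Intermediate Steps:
x(w, t) = 2*t/(t + w) (x(w, t) = (2*t)/(t + w) = 2*t/(t + w))
√(((-930 + 902) + 13121) + x(R(-2), -39)) = √(((-930 + 902) + 13121) + 2*(-39)/(-39 + 7)) = √((-28 + 13121) + 2*(-39)/(-32)) = √(13093 + 2*(-39)*(-1/32)) = √(13093 + 39/16) = √(209527/16) = √209527/4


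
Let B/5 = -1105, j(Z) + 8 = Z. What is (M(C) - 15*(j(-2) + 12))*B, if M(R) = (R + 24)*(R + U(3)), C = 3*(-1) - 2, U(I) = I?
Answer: 375700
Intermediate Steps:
j(Z) = -8 + Z
C = -5 (C = -3 - 2 = -5)
B = -5525 (B = 5*(-1105) = -5525)
M(R) = (3 + R)*(24 + R) (M(R) = (R + 24)*(R + 3) = (24 + R)*(3 + R) = (3 + R)*(24 + R))
(M(C) - 15*(j(-2) + 12))*B = ((72 + (-5)**2 + 27*(-5)) - 15*((-8 - 2) + 12))*(-5525) = ((72 + 25 - 135) - 15*(-10 + 12))*(-5525) = (-38 - 15*2)*(-5525) = (-38 - 30)*(-5525) = -68*(-5525) = 375700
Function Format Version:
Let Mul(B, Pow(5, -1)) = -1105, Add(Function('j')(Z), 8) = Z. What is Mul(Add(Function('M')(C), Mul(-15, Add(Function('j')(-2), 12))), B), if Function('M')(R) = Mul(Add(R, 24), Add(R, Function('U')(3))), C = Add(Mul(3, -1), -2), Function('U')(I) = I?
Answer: 375700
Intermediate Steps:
Function('j')(Z) = Add(-8, Z)
C = -5 (C = Add(-3, -2) = -5)
B = -5525 (B = Mul(5, -1105) = -5525)
Function('M')(R) = Mul(Add(3, R), Add(24, R)) (Function('M')(R) = Mul(Add(R, 24), Add(R, 3)) = Mul(Add(24, R), Add(3, R)) = Mul(Add(3, R), Add(24, R)))
Mul(Add(Function('M')(C), Mul(-15, Add(Function('j')(-2), 12))), B) = Mul(Add(Add(72, Pow(-5, 2), Mul(27, -5)), Mul(-15, Add(Add(-8, -2), 12))), -5525) = Mul(Add(Add(72, 25, -135), Mul(-15, Add(-10, 12))), -5525) = Mul(Add(-38, Mul(-15, 2)), -5525) = Mul(Add(-38, -30), -5525) = Mul(-68, -5525) = 375700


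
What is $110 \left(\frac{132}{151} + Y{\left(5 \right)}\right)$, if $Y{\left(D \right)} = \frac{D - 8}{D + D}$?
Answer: $\frac{9537}{151} \approx 63.159$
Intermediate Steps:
$Y{\left(D \right)} = \frac{-8 + D}{2 D}$
$110 \left(\frac{132}{151} + Y{\left(5 \right)}\right) = 110 \left(\frac{132}{151} + \frac{-8 + 5}{2 \cdot 5}\right) = 110 \left(132 \cdot \frac{1}{151} + \frac{1}{2} \cdot \frac{1}{5} \left(-3\right)\right) = 110 \left(\frac{132}{151} - \frac{3}{10}\right) = 110 \cdot \frac{867}{1510} = \frac{9537}{151}$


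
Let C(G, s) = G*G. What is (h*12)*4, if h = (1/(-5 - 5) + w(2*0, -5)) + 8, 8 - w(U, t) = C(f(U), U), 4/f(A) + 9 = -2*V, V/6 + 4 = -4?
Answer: 9626488/12615 ≈ 763.10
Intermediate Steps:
V = -48 (V = -24 + 6*(-4) = -24 - 24 = -48)
f(A) = 4/87 (f(A) = 4/(-9 - 2*(-48)) = 4/(-9 + 96) = 4/87)
C(G, s) = G**2
w(U, t) = 60536/7569 (w(U, t) = 8 - (4/87)**2 = 8 - 1*16/7569 = 8 - 16/7569 = 60536/7569)
h = 1203311/75690 (h = (1/(-5 - 5) + 60536/7569) + 8 = (1/(-10) + 60536/7569) + 8 = (-1/10 + 60536/7569) + 8 = 597791/75690 + 8 = 1203311/75690 ≈ 15.898)
(h*12)*4 = ((1203311/75690)*12)*4 = (2406622/12615)*4 = 9626488/12615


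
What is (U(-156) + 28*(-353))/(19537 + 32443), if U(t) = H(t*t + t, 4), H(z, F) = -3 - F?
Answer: -9891/51980 ≈ -0.19028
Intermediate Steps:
U(t) = -7 (U(t) = -3 - 1*4 = -3 - 4 = -7)
(U(-156) + 28*(-353))/(19537 + 32443) = (-7 + 28*(-353))/(19537 + 32443) = (-7 - 9884)/51980 = -9891*1/51980 = -9891/51980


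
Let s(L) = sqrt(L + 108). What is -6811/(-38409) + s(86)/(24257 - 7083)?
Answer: 973/5487 + sqrt(194)/17174 ≈ 0.17814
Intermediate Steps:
s(L) = sqrt(108 + L)
-6811/(-38409) + s(86)/(24257 - 7083) = -6811/(-38409) + sqrt(108 + 86)/(24257 - 7083) = -6811*(-1/38409) + sqrt(194)/17174 = 973/5487 + sqrt(194)*(1/17174) = 973/5487 + sqrt(194)/17174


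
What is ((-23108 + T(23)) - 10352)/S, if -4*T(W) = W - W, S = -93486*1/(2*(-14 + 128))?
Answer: 1271480/15581 ≈ 81.604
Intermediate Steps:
S = -15581/38 (S = -93486/(114*2) = -93486/228 = -93486*1/228 = -15581/38 ≈ -410.03)
T(W) = 0 (T(W) = -(W - W)/4 = -1/4*0 = 0)
((-23108 + T(23)) - 10352)/S = ((-23108 + 0) - 10352)/(-15581/38) = (-23108 - 10352)*(-38/15581) = -33460*(-38/15581) = 1271480/15581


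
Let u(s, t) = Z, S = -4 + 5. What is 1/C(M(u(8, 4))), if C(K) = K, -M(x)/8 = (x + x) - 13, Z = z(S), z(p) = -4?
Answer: 1/168 ≈ 0.0059524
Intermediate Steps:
S = 1
Z = -4
u(s, t) = -4
M(x) = 104 - 16*x (M(x) = -8*((x + x) - 13) = -8*(2*x - 13) = -8*(-13 + 2*x) = 104 - 16*x)
1/C(M(u(8, 4))) = 1/(104 - 16*(-4)) = 1/(104 + 64) = 1/168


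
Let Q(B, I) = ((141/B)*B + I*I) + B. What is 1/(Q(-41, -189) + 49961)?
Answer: 1/85782 ≈ 1.1657e-5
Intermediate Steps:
Q(B, I) = 141 + B + I² (Q(B, I) = (141 + I²) + B = 141 + B + I²)
1/(Q(-41, -189) + 49961) = 1/((141 - 41 + (-189)²) + 49961) = 1/((141 - 41 + 35721) + 49961) = 1/(35821 + 49961) = 1/85782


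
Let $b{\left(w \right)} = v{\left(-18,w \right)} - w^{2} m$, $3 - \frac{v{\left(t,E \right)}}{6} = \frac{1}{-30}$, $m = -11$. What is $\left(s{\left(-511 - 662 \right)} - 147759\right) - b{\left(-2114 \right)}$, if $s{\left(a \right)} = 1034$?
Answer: $- \frac{246528496}{5} \approx -4.9306 \cdot 10^{7}$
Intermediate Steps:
$v{\left(t,E \right)} = \frac{91}{5}$ ($v{\left(t,E \right)} = 18 - \frac{6}{-30} = 18 - - \frac{1}{5} = 18 + \frac{1}{5} = \frac{91}{5}$)
$b{\left(w \right)} = \frac{91}{5} + 11 w^{2}$ ($b{\left(w \right)} = \frac{91}{5} - w^{2} \left(-11\right) = \frac{91}{5} - - 11 w^{2} = \frac{91}{5} + 11 w^{2}$)
$\left(s{\left(-511 - 662 \right)} - 147759\right) - b{\left(-2114 \right)} = \left(1034 - 147759\right) - \left(\frac{91}{5} + 11 \left(-2114\right)^{2}\right) = \left(1034 - 147759\right) - \left(\frac{91}{5} + 11 \cdot 4468996\right) = -146725 - \left(\frac{91}{5} + 49158956\right) = -146725 - \frac{245794871}{5} = - \frac{246528496}{5}$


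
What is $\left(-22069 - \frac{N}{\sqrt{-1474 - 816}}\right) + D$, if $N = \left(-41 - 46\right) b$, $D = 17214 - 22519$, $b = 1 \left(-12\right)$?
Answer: $-27374 + \frac{522 i \sqrt{2290}}{1145} \approx -27374.0 + 21.816 i$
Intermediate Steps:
$b = -12$
$D = -5305$
$N = 1044$ ($N = \left(-41 - 46\right) \left(-12\right) = \left(-87\right) \left(-12\right) = 1044$)
$\left(-22069 - \frac{N}{\sqrt{-1474 - 816}}\right) + D = \left(-22069 - \frac{1044}{\sqrt{-1474 - 816}}\right) - 5305 = \left(-22069 - \frac{1044}{\sqrt{-2290}}\right) - 5305 = \left(-22069 - \frac{1044}{i \sqrt{2290}}\right) - 5305 = \left(-22069 - 1044 \left(- \frac{i \sqrt{2290}}{2290}\right)\right) - 5305 = \left(-22069 - - \frac{522 i \sqrt{2290}}{1145}\right) - 5305 = \left(-22069 + \frac{522 i \sqrt{2290}}{1145}\right) - 5305 = -27374 + \frac{522 i \sqrt{2290}}{1145}$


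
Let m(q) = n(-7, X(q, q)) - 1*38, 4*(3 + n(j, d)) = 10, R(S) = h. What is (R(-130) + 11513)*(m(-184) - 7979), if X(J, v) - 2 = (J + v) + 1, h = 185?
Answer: -93788715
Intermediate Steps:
X(J, v) = 3 + J + v (X(J, v) = 2 + ((J + v) + 1) = 2 + (1 + J + v) = 3 + J + v)
R(S) = 185
n(j, d) = -½ (n(j, d) = -3 + (¼)*10 = -3 + 5/2 = -½)
m(q) = -77/2 (m(q) = -½ - 1*38 = -½ - 38 = -77/2)
(R(-130) + 11513)*(m(-184) - 7979) = (185 + 11513)*(-77/2 - 7979) = 11698*(-16035/2) = -93788715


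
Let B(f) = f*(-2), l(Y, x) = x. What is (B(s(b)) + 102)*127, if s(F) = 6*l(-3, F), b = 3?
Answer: 8382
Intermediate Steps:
s(F) = 6*F
B(f) = -2*f
(B(s(b)) + 102)*127 = (-12*3 + 102)*127 = (-2*18 + 102)*127 = (-36 + 102)*127 = 66*127 = 8382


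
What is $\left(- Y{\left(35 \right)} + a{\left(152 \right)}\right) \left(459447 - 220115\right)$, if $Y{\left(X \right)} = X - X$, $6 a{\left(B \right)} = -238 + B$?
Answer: $- \frac{10291276}{3} \approx -3.4304 \cdot 10^{6}$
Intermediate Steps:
$a{\left(B \right)} = - \frac{119}{3} + \frac{B}{6}$ ($a{\left(B \right)} = \frac{-238 + B}{6} = - \frac{119}{3} + \frac{B}{6}$)
$Y{\left(X \right)} = 0$
$\left(- Y{\left(35 \right)} + a{\left(152 \right)}\right) \left(459447 - 220115\right) = \left(\left(-1\right) 0 + \left(- \frac{119}{3} + \frac{1}{6} \cdot 152\right)\right) \left(459447 - 220115\right) = \left(0 + \left(- \frac{119}{3} + \frac{76}{3}\right)\right) 239332 = \left(0 - \frac{43}{3}\right) 239332 = \left(- \frac{43}{3}\right) 239332 = - \frac{10291276}{3}$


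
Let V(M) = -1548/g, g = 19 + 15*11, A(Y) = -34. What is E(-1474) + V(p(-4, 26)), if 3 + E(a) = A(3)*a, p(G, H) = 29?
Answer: 2304811/46 ≈ 50105.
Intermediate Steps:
E(a) = -3 - 34*a
g = 184 (g = 19 + 165 = 184)
V(M) = -387/46 (V(M) = -1548/184 = -1548*1/184 = -387/46)
E(-1474) + V(p(-4, 26)) = (-3 - 34*(-1474)) - 387/46 = (-3 + 50116) - 387/46 = 50113 - 387/46 = 2304811/46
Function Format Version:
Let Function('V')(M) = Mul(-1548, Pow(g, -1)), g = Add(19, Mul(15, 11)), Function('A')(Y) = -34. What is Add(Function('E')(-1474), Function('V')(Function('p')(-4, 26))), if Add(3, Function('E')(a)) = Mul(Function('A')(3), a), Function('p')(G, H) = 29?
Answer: Rational(2304811, 46) ≈ 50105.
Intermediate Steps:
Function('E')(a) = Add(-3, Mul(-34, a))
g = 184 (g = Add(19, 165) = 184)
Function('V')(M) = Rational(-387, 46) (Function('V')(M) = Mul(-1548, Pow(184, -1)) = Mul(-1548, Rational(1, 184)) = Rational(-387, 46))
Add(Function('E')(-1474), Function('V')(Function('p')(-4, 26))) = Add(Add(-3, Mul(-34, -1474)), Rational(-387, 46)) = Add(Add(-3, 50116), Rational(-387, 46)) = Add(50113, Rational(-387, 46)) = Rational(2304811, 46)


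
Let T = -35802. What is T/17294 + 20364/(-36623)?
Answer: -831675831/316679081 ≈ -2.6262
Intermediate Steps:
T/17294 + 20364/(-36623) = -35802/17294 + 20364/(-36623) = -35802*1/17294 + 20364*(-1/36623) = -17901/8647 - 20364/36623 = -831675831/316679081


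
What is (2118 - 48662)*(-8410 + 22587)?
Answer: -659854288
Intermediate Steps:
(2118 - 48662)*(-8410 + 22587) = -46544*14177 = -659854288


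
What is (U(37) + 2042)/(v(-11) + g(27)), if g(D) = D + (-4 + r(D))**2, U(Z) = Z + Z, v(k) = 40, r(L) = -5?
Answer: 529/37 ≈ 14.297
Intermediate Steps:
U(Z) = 2*Z
g(D) = 81 + D (g(D) = D + (-4 - 5)**2 = D + (-9)**2 = D + 81 = 81 + D)
(U(37) + 2042)/(v(-11) + g(27)) = (2*37 + 2042)/(40 + (81 + 27)) = (74 + 2042)/(40 + 108) = 2116/148 = 2116*(1/148) = 529/37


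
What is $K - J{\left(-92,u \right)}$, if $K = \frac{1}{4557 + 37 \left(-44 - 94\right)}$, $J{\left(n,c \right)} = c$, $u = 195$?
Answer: $- \frac{107056}{549} \approx -195.0$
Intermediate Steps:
$K = - \frac{1}{549}$ ($K = \frac{1}{4557 + 37 \left(-138\right)} = \frac{1}{4557 - 5106} = \frac{1}{-549} = - \frac{1}{549} \approx -0.0018215$)
$K - J{\left(-92,u \right)} = - \frac{1}{549} - 195 = - \frac{107056}{549}$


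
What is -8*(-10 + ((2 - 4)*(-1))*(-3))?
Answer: 128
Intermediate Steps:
-8*(-10 + ((2 - 4)*(-1))*(-3)) = -8*(-10 - 2*(-1)*(-3)) = -8*(-10 + 2*(-3)) = -8*(-10 - 6) = -8*(-16) = 128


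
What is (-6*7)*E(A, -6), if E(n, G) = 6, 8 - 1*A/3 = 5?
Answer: -252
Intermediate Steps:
A = 9 (A = 24 - 3*5 = 24 - 15 = 9)
(-6*7)*E(A, -6) = -6*7*6 = -42*6 = -252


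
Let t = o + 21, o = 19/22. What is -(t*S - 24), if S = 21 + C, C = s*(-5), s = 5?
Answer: 1226/11 ≈ 111.45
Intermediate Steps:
o = 19/22 (o = 19*(1/22) = 19/22 ≈ 0.86364)
C = -25 (C = 5*(-5) = -25)
S = -4 (S = 21 - 25 = -4)
t = 481/22 (t = 19/22 + 21 = 481/22 ≈ 21.864)
-(t*S - 24) = -((481/22)*(-4) - 24) = -(-962/11 - 24) = -1*(-1226/11) = 1226/11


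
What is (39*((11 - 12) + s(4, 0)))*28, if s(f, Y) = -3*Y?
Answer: -1092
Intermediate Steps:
(39*((11 - 12) + s(4, 0)))*28 = (39*((11 - 12) - 3*0))*28 = (39*(-1 + 0))*28 = (39*(-1))*28 = -39*28 = -1092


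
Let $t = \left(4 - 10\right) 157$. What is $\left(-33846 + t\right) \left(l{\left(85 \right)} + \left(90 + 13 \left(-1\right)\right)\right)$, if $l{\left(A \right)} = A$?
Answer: $-5635656$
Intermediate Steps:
$t = -942$ ($t = \left(4 - 10\right) 157 = \left(-6\right) 157 = -942$)
$\left(-33846 + t\right) \left(l{\left(85 \right)} + \left(90 + 13 \left(-1\right)\right)\right) = \left(-33846 - 942\right) \left(85 + \left(90 + 13 \left(-1\right)\right)\right) = - 34788 \left(85 + \left(90 - 13\right)\right) = - 34788 \left(85 + 77\right) = \left(-34788\right) 162 = -5635656$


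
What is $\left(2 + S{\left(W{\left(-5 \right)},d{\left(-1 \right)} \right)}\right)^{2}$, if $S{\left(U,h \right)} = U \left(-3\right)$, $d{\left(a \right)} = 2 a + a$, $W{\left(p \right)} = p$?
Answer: $289$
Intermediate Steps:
$d{\left(a \right)} = 3 a$
$S{\left(U,h \right)} = - 3 U$
$\left(2 + S{\left(W{\left(-5 \right)},d{\left(-1 \right)} \right)}\right)^{2} = \left(2 - -15\right)^{2} = \left(2 + 15\right)^{2} = 17^{2} = 289$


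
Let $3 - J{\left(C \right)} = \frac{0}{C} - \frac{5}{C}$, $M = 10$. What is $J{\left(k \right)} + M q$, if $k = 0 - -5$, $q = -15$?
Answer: $-146$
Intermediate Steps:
$k = 5$ ($k = 0 + 5 = 5$)
$J{\left(C \right)} = 3 + \frac{5}{C}$ ($J{\left(C \right)} = 3 - \left(\frac{0}{C} - \frac{5}{C}\right) = 3 - \left(0 - \frac{5}{C}\right) = 3 - - \frac{5}{C} = 3 + \frac{5}{C}$)
$J{\left(k \right)} + M q = \left(3 + \frac{5}{5}\right) + 10 \left(-15\right) = \left(3 + 5 \cdot \frac{1}{5}\right) - 150 = \left(3 + 1\right) - 150 = 4 - 150 = -146$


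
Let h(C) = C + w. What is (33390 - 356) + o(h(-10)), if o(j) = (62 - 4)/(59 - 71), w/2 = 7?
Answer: 198175/6 ≈ 33029.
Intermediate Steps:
w = 14 (w = 2*7 = 14)
h(C) = 14 + C (h(C) = C + 14 = 14 + C)
o(j) = -29/6 (o(j) = 58/(-12) = 58*(-1/12) = -29/6)
(33390 - 356) + o(h(-10)) = (33390 - 356) - 29/6 = 33034 - 29/6 = 198175/6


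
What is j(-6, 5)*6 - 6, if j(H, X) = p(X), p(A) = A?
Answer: 24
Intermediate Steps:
j(H, X) = X
j(-6, 5)*6 - 6 = 5*6 - 6 = 30 - 6 = 24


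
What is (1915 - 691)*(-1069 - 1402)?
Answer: -3024504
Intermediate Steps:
(1915 - 691)*(-1069 - 1402) = 1224*(-2471) = -3024504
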